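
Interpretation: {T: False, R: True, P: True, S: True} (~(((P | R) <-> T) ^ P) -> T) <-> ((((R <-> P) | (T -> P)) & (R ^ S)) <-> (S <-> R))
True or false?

P | R = True | True = True
(P | R) <-> T = True <-> False = False
((P | R) <-> T) ^ P = False ^ True = True
~(((P | R) <-> T) ^ P) = ~True = False
~(((P | R) <-> T) ^ P) -> T = False -> False = True
R <-> P = True <-> True = True
T -> P = False -> True = True
(R <-> P) | (T -> P) = True | True = True
R ^ S = True ^ True = False
((R <-> P) | (T -> P)) & (R ^ S) = True & False = False
S <-> R = True <-> True = True
(((R <-> P) | (T -> P)) & (R ^ S)) <-> (S <-> R) = False <-> True = False
(~(((P | R) <-> T) ^ P) -> T) <-> ((((R <-> P) | (T -> P)) & (R ^ S)) <-> (S <-> R)) = True <-> False = False

False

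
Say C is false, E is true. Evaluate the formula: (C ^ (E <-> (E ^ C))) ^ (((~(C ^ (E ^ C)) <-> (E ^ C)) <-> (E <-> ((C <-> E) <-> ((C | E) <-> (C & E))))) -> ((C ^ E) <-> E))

E ^ C = 1 ^ 0 = 1
E <-> (E ^ C) = 1 <-> 1 = 1
C ^ (E <-> (E ^ C)) = 0 ^ 1 = 1
E ^ C = 1 ^ 0 = 1
C ^ (E ^ C) = 0 ^ 1 = 1
~(C ^ (E ^ C)) = ~1 = 0
E ^ C = 1 ^ 0 = 1
~(C ^ (E ^ C)) <-> (E ^ C) = 0 <-> 1 = 0
C <-> E = 0 <-> 1 = 0
C | E = 0 | 1 = 1
C & E = 0 & 1 = 0
(C | E) <-> (C & E) = 1 <-> 0 = 0
(C <-> E) <-> ((C | E) <-> (C & E)) = 0 <-> 0 = 1
E <-> ((C <-> E) <-> ((C | E) <-> (C & E))) = 1 <-> 1 = 1
(~(C ^ (E ^ C)) <-> (E ^ C)) <-> (E <-> ((C <-> E) <-> ((C | E) <-> (C & E)))) = 0 <-> 1 = 0
C ^ E = 0 ^ 1 = 1
(C ^ E) <-> E = 1 <-> 1 = 1
((~(C ^ (E ^ C)) <-> (E ^ C)) <-> (E <-> ((C <-> E) <-> ((C | E) <-> (C & E))))) -> ((C ^ E) <-> E) = 0 -> 1 = 1
(C ^ (E <-> (E ^ C))) ^ (((~(C ^ (E ^ C)) <-> (E ^ C)) <-> (E <-> ((C <-> E) <-> ((C | E) <-> (C & E))))) -> ((C ^ E) <-> E)) = 1 ^ 1 = 0

0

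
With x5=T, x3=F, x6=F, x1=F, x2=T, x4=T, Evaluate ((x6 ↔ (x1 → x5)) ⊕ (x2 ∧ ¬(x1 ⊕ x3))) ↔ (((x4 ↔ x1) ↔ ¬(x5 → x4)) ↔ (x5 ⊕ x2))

F

x1 → x5 = F → T = T
x6 ↔ (x1 → x5) = F ↔ T = F
x1 ⊕ x3 = F ⊕ F = F
¬(x1 ⊕ x3) = ¬F = T
x2 ∧ ¬(x1 ⊕ x3) = T ∧ T = T
(x6 ↔ (x1 → x5)) ⊕ (x2 ∧ ¬(x1 ⊕ x3)) = F ⊕ T = T
x4 ↔ x1 = T ↔ F = F
x5 → x4 = T → T = T
¬(x5 → x4) = ¬T = F
(x4 ↔ x1) ↔ ¬(x5 → x4) = F ↔ F = T
x5 ⊕ x2 = T ⊕ T = F
((x4 ↔ x1) ↔ ¬(x5 → x4)) ↔ (x5 ⊕ x2) = T ↔ F = F
((x6 ↔ (x1 → x5)) ⊕ (x2 ∧ ¬(x1 ⊕ x3))) ↔ (((x4 ↔ x1) ↔ ¬(x5 → x4)) ↔ (x5 ⊕ x2)) = T ↔ F = F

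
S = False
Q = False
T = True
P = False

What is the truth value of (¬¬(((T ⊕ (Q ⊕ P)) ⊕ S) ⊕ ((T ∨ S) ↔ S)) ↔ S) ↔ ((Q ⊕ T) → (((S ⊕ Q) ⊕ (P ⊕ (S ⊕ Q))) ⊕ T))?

Q ⊕ P = False ⊕ False = False
T ⊕ (Q ⊕ P) = True ⊕ False = True
(T ⊕ (Q ⊕ P)) ⊕ S = True ⊕ False = True
T ∨ S = True ∨ False = True
(T ∨ S) ↔ S = True ↔ False = False
((T ⊕ (Q ⊕ P)) ⊕ S) ⊕ ((T ∨ S) ↔ S) = True ⊕ False = True
¬(((T ⊕ (Q ⊕ P)) ⊕ S) ⊕ ((T ∨ S) ↔ S)) = ¬True = False
¬¬(((T ⊕ (Q ⊕ P)) ⊕ S) ⊕ ((T ∨ S) ↔ S)) = ¬False = True
¬¬(((T ⊕ (Q ⊕ P)) ⊕ S) ⊕ ((T ∨ S) ↔ S)) ↔ S = True ↔ False = False
Q ⊕ T = False ⊕ True = True
S ⊕ Q = False ⊕ False = False
S ⊕ Q = False ⊕ False = False
P ⊕ (S ⊕ Q) = False ⊕ False = False
(S ⊕ Q) ⊕ (P ⊕ (S ⊕ Q)) = False ⊕ False = False
((S ⊕ Q) ⊕ (P ⊕ (S ⊕ Q))) ⊕ T = False ⊕ True = True
(Q ⊕ T) → (((S ⊕ Q) ⊕ (P ⊕ (S ⊕ Q))) ⊕ T) = True → True = True
(¬¬(((T ⊕ (Q ⊕ P)) ⊕ S) ⊕ ((T ∨ S) ↔ S)) ↔ S) ↔ ((Q ⊕ T) → (((S ⊕ Q) ⊕ (P ⊕ (S ⊕ Q))) ⊕ T)) = False ↔ True = False

False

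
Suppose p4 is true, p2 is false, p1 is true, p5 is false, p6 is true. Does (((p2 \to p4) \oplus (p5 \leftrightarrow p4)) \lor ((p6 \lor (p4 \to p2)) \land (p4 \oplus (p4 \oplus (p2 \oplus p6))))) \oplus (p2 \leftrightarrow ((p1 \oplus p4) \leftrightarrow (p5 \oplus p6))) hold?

\text{False}

p2 \to p4 = \text{False} \to \text{True} = \text{True}
p5 \leftrightarrow p4 = \text{False} \leftrightarrow \text{True} = \text{False}
(p2 \to p4) \oplus (p5 \leftrightarrow p4) = \text{True} \oplus \text{False} = \text{True}
p4 \to p2 = \text{True} \to \text{False} = \text{False}
p6 \lor (p4 \to p2) = \text{True} \lor \text{False} = \text{True}
p2 \oplus p6 = \text{False} \oplus \text{True} = \text{True}
p4 \oplus (p2 \oplus p6) = \text{True} \oplus \text{True} = \text{False}
p4 \oplus (p4 \oplus (p2 \oplus p6)) = \text{True} \oplus \text{False} = \text{True}
(p6 \lor (p4 \to p2)) \land (p4 \oplus (p4 \oplus (p2 \oplus p6))) = \text{True} \land \text{True} = \text{True}
((p2 \to p4) \oplus (p5 \leftrightarrow p4)) \lor ((p6 \lor (p4 \to p2)) \land (p4 \oplus (p4 \oplus (p2 \oplus p6)))) = \text{True} \lor \text{True} = \text{True}
p1 \oplus p4 = \text{True} \oplus \text{True} = \text{False}
p5 \oplus p6 = \text{False} \oplus \text{True} = \text{True}
(p1 \oplus p4) \leftrightarrow (p5 \oplus p6) = \text{False} \leftrightarrow \text{True} = \text{False}
p2 \leftrightarrow ((p1 \oplus p4) \leftrightarrow (p5 \oplus p6)) = \text{False} \leftrightarrow \text{False} = \text{True}
(((p2 \to p4) \oplus (p5 \leftrightarrow p4)) \lor ((p6 \lor (p4 \to p2)) \land (p4 \oplus (p4 \oplus (p2 \oplus p6))))) \oplus (p2 \leftrightarrow ((p1 \oplus p4) \leftrightarrow (p5 \oplus p6))) = \text{True} \oplus \text{True} = \text{False}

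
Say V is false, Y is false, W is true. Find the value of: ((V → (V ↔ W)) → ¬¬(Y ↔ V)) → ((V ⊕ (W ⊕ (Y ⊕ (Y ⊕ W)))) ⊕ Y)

V ↔ W = F ↔ T = F
V → (V ↔ W) = F → F = T
Y ↔ V = F ↔ F = T
¬(Y ↔ V) = ¬T = F
¬¬(Y ↔ V) = ¬F = T
(V → (V ↔ W)) → ¬¬(Y ↔ V) = T → T = T
Y ⊕ W = F ⊕ T = T
Y ⊕ (Y ⊕ W) = F ⊕ T = T
W ⊕ (Y ⊕ (Y ⊕ W)) = T ⊕ T = F
V ⊕ (W ⊕ (Y ⊕ (Y ⊕ W))) = F ⊕ F = F
(V ⊕ (W ⊕ (Y ⊕ (Y ⊕ W)))) ⊕ Y = F ⊕ F = F
((V → (V ↔ W)) → ¬¬(Y ↔ V)) → ((V ⊕ (W ⊕ (Y ⊕ (Y ⊕ W)))) ⊕ Y) = T → F = F

F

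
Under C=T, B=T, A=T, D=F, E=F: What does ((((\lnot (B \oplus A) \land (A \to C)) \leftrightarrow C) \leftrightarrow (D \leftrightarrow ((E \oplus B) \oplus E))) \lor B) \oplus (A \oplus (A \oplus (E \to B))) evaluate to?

B \oplus A = T \oplus T = F
\lnot (B \oplus A) = \lnot F = T
A \to C = T \to T = T
\lnot (B \oplus A) \land (A \to C) = T \land T = T
(\lnot (B \oplus A) \land (A \to C)) \leftrightarrow C = T \leftrightarrow T = T
E \oplus B = F \oplus T = T
(E \oplus B) \oplus E = T \oplus F = T
D \leftrightarrow ((E \oplus B) \oplus E) = F \leftrightarrow T = F
((\lnot (B \oplus A) \land (A \to C)) \leftrightarrow C) \leftrightarrow (D \leftrightarrow ((E \oplus B) \oplus E)) = T \leftrightarrow F = F
(((\lnot (B \oplus A) \land (A \to C)) \leftrightarrow C) \leftrightarrow (D \leftrightarrow ((E \oplus B) \oplus E))) \lor B = F \lor T = T
E \to B = F \to T = T
A \oplus (E \to B) = T \oplus T = F
A \oplus (A \oplus (E \to B)) = T \oplus F = T
((((\lnot (B \oplus A) \land (A \to C)) \leftrightarrow C) \leftrightarrow (D \leftrightarrow ((E \oplus B) \oplus E))) \lor B) \oplus (A \oplus (A \oplus (E \to B))) = T \oplus T = F

F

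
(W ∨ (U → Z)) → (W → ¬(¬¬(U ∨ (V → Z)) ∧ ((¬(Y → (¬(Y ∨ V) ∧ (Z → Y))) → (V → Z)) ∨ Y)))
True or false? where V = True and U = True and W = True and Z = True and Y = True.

False

Substituting V=True, U=True, W=True, Z=True, Y=True:
U → Z = True → True = True
W ∨ (U → Z) = True ∨ True = True
V → Z = True → True = True
U ∨ (V → Z) = True ∨ True = True
¬(U ∨ (V → Z)) = ¬True = False
¬¬(U ∨ (V → Z)) = ¬False = True
Y ∨ V = True ∨ True = True
¬(Y ∨ V) = ¬True = False
Z → Y = True → True = True
¬(Y ∨ V) ∧ (Z → Y) = False ∧ True = False
Y → (¬(Y ∨ V) ∧ (Z → Y)) = True → False = False
¬(Y → (¬(Y ∨ V) ∧ (Z → Y))) = ¬False = True
V → Z = True → True = True
¬(Y → (¬(Y ∨ V) ∧ (Z → Y))) → (V → Z) = True → True = True
(¬(Y → (¬(Y ∨ V) ∧ (Z → Y))) → (V → Z)) ∨ Y = True ∨ True = True
¬¬(U ∨ (V → Z)) ∧ ((¬(Y → (¬(Y ∨ V) ∧ (Z → Y))) → (V → Z)) ∨ Y) = True ∧ True = True
¬(¬¬(U ∨ (V → Z)) ∧ ((¬(Y → (¬(Y ∨ V) ∧ (Z → Y))) → (V → Z)) ∨ Y)) = ¬True = False
W → ¬(¬¬(U ∨ (V → Z)) ∧ ((¬(Y → (¬(Y ∨ V) ∧ (Z → Y))) → (V → Z)) ∨ Y)) = True → False = False
(W ∨ (U → Z)) → (W → ¬(¬¬(U ∨ (V → Z)) ∧ ((¬(Y → (¬(Y ∨ V) ∧ (Z → Y))) → (V → Z)) ∨ Y))) = True → False = False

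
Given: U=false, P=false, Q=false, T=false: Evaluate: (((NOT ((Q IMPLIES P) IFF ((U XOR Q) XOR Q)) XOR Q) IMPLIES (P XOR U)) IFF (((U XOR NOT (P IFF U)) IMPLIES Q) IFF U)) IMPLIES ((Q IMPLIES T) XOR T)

Q IMPLIES P = false IMPLIES false = true
U XOR Q = false XOR false = false
(U XOR Q) XOR Q = false XOR false = false
(Q IMPLIES P) IFF ((U XOR Q) XOR Q) = true IFF false = false
NOT ((Q IMPLIES P) IFF ((U XOR Q) XOR Q)) = NOT false = true
NOT ((Q IMPLIES P) IFF ((U XOR Q) XOR Q)) XOR Q = true XOR false = true
P XOR U = false XOR false = false
(NOT ((Q IMPLIES P) IFF ((U XOR Q) XOR Q)) XOR Q) IMPLIES (P XOR U) = true IMPLIES false = false
P IFF U = false IFF false = true
NOT (P IFF U) = NOT true = false
U XOR NOT (P IFF U) = false XOR false = false
(U XOR NOT (P IFF U)) IMPLIES Q = false IMPLIES false = true
((U XOR NOT (P IFF U)) IMPLIES Q) IFF U = true IFF false = false
((NOT ((Q IMPLIES P) IFF ((U XOR Q) XOR Q)) XOR Q) IMPLIES (P XOR U)) IFF (((U XOR NOT (P IFF U)) IMPLIES Q) IFF U) = false IFF false = true
Q IMPLIES T = false IMPLIES false = true
(Q IMPLIES T) XOR T = true XOR false = true
(((NOT ((Q IMPLIES P) IFF ((U XOR Q) XOR Q)) XOR Q) IMPLIES (P XOR U)) IFF (((U XOR NOT (P IFF U)) IMPLIES Q) IFF U)) IMPLIES ((Q IMPLIES T) XOR T) = true IMPLIES true = true

true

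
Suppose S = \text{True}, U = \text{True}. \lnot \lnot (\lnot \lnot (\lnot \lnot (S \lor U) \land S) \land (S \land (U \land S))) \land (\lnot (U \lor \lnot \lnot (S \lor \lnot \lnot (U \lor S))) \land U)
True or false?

\text{False}

S \lor U = \text{True} \lor \text{True} = \text{True}
\lnot (S \lor U) = \lnot \text{True} = \text{False}
\lnot \lnot (S \lor U) = \lnot \text{False} = \text{True}
\lnot \lnot (S \lor U) \land S = \text{True} \land \text{True} = \text{True}
\lnot (\lnot \lnot (S \lor U) \land S) = \lnot \text{True} = \text{False}
\lnot \lnot (\lnot \lnot (S \lor U) \land S) = \lnot \text{False} = \text{True}
U \land S = \text{True} \land \text{True} = \text{True}
S \land (U \land S) = \text{True} \land \text{True} = \text{True}
\lnot \lnot (\lnot \lnot (S \lor U) \land S) \land (S \land (U \land S)) = \text{True} \land \text{True} = \text{True}
\lnot (\lnot \lnot (\lnot \lnot (S \lor U) \land S) \land (S \land (U \land S))) = \lnot \text{True} = \text{False}
\lnot \lnot (\lnot \lnot (\lnot \lnot (S \lor U) \land S) \land (S \land (U \land S))) = \lnot \text{False} = \text{True}
U \lor S = \text{True} \lor \text{True} = \text{True}
\lnot (U \lor S) = \lnot \text{True} = \text{False}
\lnot \lnot (U \lor S) = \lnot \text{False} = \text{True}
S \lor \lnot \lnot (U \lor S) = \text{True} \lor \text{True} = \text{True}
\lnot (S \lor \lnot \lnot (U \lor S)) = \lnot \text{True} = \text{False}
\lnot \lnot (S \lor \lnot \lnot (U \lor S)) = \lnot \text{False} = \text{True}
U \lor \lnot \lnot (S \lor \lnot \lnot (U \lor S)) = \text{True} \lor \text{True} = \text{True}
\lnot (U \lor \lnot \lnot (S \lor \lnot \lnot (U \lor S))) = \lnot \text{True} = \text{False}
\lnot (U \lor \lnot \lnot (S \lor \lnot \lnot (U \lor S))) \land U = \text{False} \land \text{True} = \text{False}
\lnot \lnot (\lnot \lnot (\lnot \lnot (S \lor U) \land S) \land (S \land (U \land S))) \land (\lnot (U \lor \lnot \lnot (S \lor \lnot \lnot (U \lor S))) \land U) = \text{True} \land \text{False} = \text{False}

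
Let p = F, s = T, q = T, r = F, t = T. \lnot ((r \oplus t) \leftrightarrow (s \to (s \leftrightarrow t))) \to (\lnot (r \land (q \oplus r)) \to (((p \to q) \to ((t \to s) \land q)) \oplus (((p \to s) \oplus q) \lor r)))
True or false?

T

Substituting p=F, s=T, q=T, r=F, t=T:
r \oplus t = F \oplus T = T
s \leftrightarrow t = T \leftrightarrow T = T
s \to (s \leftrightarrow t) = T \to T = T
(r \oplus t) \leftrightarrow (s \to (s \leftrightarrow t)) = T \leftrightarrow T = T
\lnot ((r \oplus t) \leftrightarrow (s \to (s \leftrightarrow t))) = \lnot T = F
q \oplus r = T \oplus F = T
r \land (q \oplus r) = F \land T = F
\lnot (r \land (q \oplus r)) = \lnot F = T
p \to q = F \to T = T
t \to s = T \to T = T
(t \to s) \land q = T \land T = T
(p \to q) \to ((t \to s) \land q) = T \to T = T
p \to s = F \to T = T
(p \to s) \oplus q = T \oplus T = F
((p \to s) \oplus q) \lor r = F \lor F = F
((p \to q) \to ((t \to s) \land q)) \oplus (((p \to s) \oplus q) \lor r) = T \oplus F = T
\lnot (r \land (q \oplus r)) \to (((p \to q) \to ((t \to s) \land q)) \oplus (((p \to s) \oplus q) \lor r)) = T \to T = T
\lnot ((r \oplus t) \leftrightarrow (s \to (s \leftrightarrow t))) \to (\lnot (r \land (q \oplus r)) \to (((p \to q) \to ((t \to s) \land q)) \oplus (((p \to s) \oplus q) \lor r))) = F \to T = T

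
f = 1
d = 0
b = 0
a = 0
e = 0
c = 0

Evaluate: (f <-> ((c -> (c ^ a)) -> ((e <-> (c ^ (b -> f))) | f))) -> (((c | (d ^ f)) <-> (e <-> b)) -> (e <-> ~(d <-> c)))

1

c ^ a = 0 ^ 0 = 0
c -> (c ^ a) = 0 -> 0 = 1
b -> f = 0 -> 1 = 1
c ^ (b -> f) = 0 ^ 1 = 1
e <-> (c ^ (b -> f)) = 0 <-> 1 = 0
(e <-> (c ^ (b -> f))) | f = 0 | 1 = 1
(c -> (c ^ a)) -> ((e <-> (c ^ (b -> f))) | f) = 1 -> 1 = 1
f <-> ((c -> (c ^ a)) -> ((e <-> (c ^ (b -> f))) | f)) = 1 <-> 1 = 1
d ^ f = 0 ^ 1 = 1
c | (d ^ f) = 0 | 1 = 1
e <-> b = 0 <-> 0 = 1
(c | (d ^ f)) <-> (e <-> b) = 1 <-> 1 = 1
d <-> c = 0 <-> 0 = 1
~(d <-> c) = ~1 = 0
e <-> ~(d <-> c) = 0 <-> 0 = 1
((c | (d ^ f)) <-> (e <-> b)) -> (e <-> ~(d <-> c)) = 1 -> 1 = 1
(f <-> ((c -> (c ^ a)) -> ((e <-> (c ^ (b -> f))) | f))) -> (((c | (d ^ f)) <-> (e <-> b)) -> (e <-> ~(d <-> c))) = 1 -> 1 = 1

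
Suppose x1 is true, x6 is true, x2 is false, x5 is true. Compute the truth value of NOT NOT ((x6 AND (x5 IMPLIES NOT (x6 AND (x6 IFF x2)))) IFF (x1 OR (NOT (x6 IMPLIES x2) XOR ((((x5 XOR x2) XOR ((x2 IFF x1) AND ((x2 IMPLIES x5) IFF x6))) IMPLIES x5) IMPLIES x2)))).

x6 IFF x2 = True IFF False = False
x6 AND (x6 IFF x2) = True AND False = False
NOT (x6 AND (x6 IFF x2)) = NOT False = True
x5 IMPLIES NOT (x6 AND (x6 IFF x2)) = True IMPLIES True = True
x6 AND (x5 IMPLIES NOT (x6 AND (x6 IFF x2))) = True AND True = True
x6 IMPLIES x2 = True IMPLIES False = False
NOT (x6 IMPLIES x2) = NOT False = True
x5 XOR x2 = True XOR False = True
x2 IFF x1 = False IFF True = False
x2 IMPLIES x5 = False IMPLIES True = True
(x2 IMPLIES x5) IFF x6 = True IFF True = True
(x2 IFF x1) AND ((x2 IMPLIES x5) IFF x6) = False AND True = False
(x5 XOR x2) XOR ((x2 IFF x1) AND ((x2 IMPLIES x5) IFF x6)) = True XOR False = True
((x5 XOR x2) XOR ((x2 IFF x1) AND ((x2 IMPLIES x5) IFF x6))) IMPLIES x5 = True IMPLIES True = True
(((x5 XOR x2) XOR ((x2 IFF x1) AND ((x2 IMPLIES x5) IFF x6))) IMPLIES x5) IMPLIES x2 = True IMPLIES False = False
NOT (x6 IMPLIES x2) XOR ((((x5 XOR x2) XOR ((x2 IFF x1) AND ((x2 IMPLIES x5) IFF x6))) IMPLIES x5) IMPLIES x2) = True XOR False = True
x1 OR (NOT (x6 IMPLIES x2) XOR ((((x5 XOR x2) XOR ((x2 IFF x1) AND ((x2 IMPLIES x5) IFF x6))) IMPLIES x5) IMPLIES x2)) = True OR True = True
(x6 AND (x5 IMPLIES NOT (x6 AND (x6 IFF x2)))) IFF (x1 OR (NOT (x6 IMPLIES x2) XOR ((((x5 XOR x2) XOR ((x2 IFF x1) AND ((x2 IMPLIES x5) IFF x6))) IMPLIES x5) IMPLIES x2))) = True IFF True = True
NOT ((x6 AND (x5 IMPLIES NOT (x6 AND (x6 IFF x2)))) IFF (x1 OR (NOT (x6 IMPLIES x2) XOR ((((x5 XOR x2) XOR ((x2 IFF x1) AND ((x2 IMPLIES x5) IFF x6))) IMPLIES x5) IMPLIES x2)))) = NOT True = False
NOT NOT ((x6 AND (x5 IMPLIES NOT (x6 AND (x6 IFF x2)))) IFF (x1 OR (NOT (x6 IMPLIES x2) XOR ((((x5 XOR x2) XOR ((x2 IFF x1) AND ((x2 IMPLIES x5) IFF x6))) IMPLIES x5) IMPLIES x2)))) = NOT False = True

True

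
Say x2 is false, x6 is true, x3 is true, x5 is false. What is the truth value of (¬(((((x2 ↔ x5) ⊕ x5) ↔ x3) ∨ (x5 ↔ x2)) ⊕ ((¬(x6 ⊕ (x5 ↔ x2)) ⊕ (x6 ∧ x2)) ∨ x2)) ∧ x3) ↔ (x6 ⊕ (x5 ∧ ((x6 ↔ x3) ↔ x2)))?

x2 ↔ x5 = F ↔ F = T
(x2 ↔ x5) ⊕ x5 = T ⊕ F = T
((x2 ↔ x5) ⊕ x5) ↔ x3 = T ↔ T = T
x5 ↔ x2 = F ↔ F = T
(((x2 ↔ x5) ⊕ x5) ↔ x3) ∨ (x5 ↔ x2) = T ∨ T = T
x5 ↔ x2 = F ↔ F = T
x6 ⊕ (x5 ↔ x2) = T ⊕ T = F
¬(x6 ⊕ (x5 ↔ x2)) = ¬F = T
x6 ∧ x2 = T ∧ F = F
¬(x6 ⊕ (x5 ↔ x2)) ⊕ (x6 ∧ x2) = T ⊕ F = T
(¬(x6 ⊕ (x5 ↔ x2)) ⊕ (x6 ∧ x2)) ∨ x2 = T ∨ F = T
((((x2 ↔ x5) ⊕ x5) ↔ x3) ∨ (x5 ↔ x2)) ⊕ ((¬(x6 ⊕ (x5 ↔ x2)) ⊕ (x6 ∧ x2)) ∨ x2) = T ⊕ T = F
¬(((((x2 ↔ x5) ⊕ x5) ↔ x3) ∨ (x5 ↔ x2)) ⊕ ((¬(x6 ⊕ (x5 ↔ x2)) ⊕ (x6 ∧ x2)) ∨ x2)) = ¬F = T
¬(((((x2 ↔ x5) ⊕ x5) ↔ x3) ∨ (x5 ↔ x2)) ⊕ ((¬(x6 ⊕ (x5 ↔ x2)) ⊕ (x6 ∧ x2)) ∨ x2)) ∧ x3 = T ∧ T = T
x6 ↔ x3 = T ↔ T = T
(x6 ↔ x3) ↔ x2 = T ↔ F = F
x5 ∧ ((x6 ↔ x3) ↔ x2) = F ∧ F = F
x6 ⊕ (x5 ∧ ((x6 ↔ x3) ↔ x2)) = T ⊕ F = T
(¬(((((x2 ↔ x5) ⊕ x5) ↔ x3) ∨ (x5 ↔ x2)) ⊕ ((¬(x6 ⊕ (x5 ↔ x2)) ⊕ (x6 ∧ x2)) ∨ x2)) ∧ x3) ↔ (x6 ⊕ (x5 ∧ ((x6 ↔ x3) ↔ x2))) = T ↔ T = T

T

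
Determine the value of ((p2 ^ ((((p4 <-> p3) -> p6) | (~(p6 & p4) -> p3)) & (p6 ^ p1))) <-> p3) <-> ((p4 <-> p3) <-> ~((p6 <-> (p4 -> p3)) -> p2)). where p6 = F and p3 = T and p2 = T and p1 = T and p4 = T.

T

p4 <-> p3 = T <-> T = T
(p4 <-> p3) -> p6 = T -> F = F
p6 & p4 = F & T = F
~(p6 & p4) = ~F = T
~(p6 & p4) -> p3 = T -> T = T
((p4 <-> p3) -> p6) | (~(p6 & p4) -> p3) = F | T = T
p6 ^ p1 = F ^ T = T
(((p4 <-> p3) -> p6) | (~(p6 & p4) -> p3)) & (p6 ^ p1) = T & T = T
p2 ^ ((((p4 <-> p3) -> p6) | (~(p6 & p4) -> p3)) & (p6 ^ p1)) = T ^ T = F
(p2 ^ ((((p4 <-> p3) -> p6) | (~(p6 & p4) -> p3)) & (p6 ^ p1))) <-> p3 = F <-> T = F
p4 <-> p3 = T <-> T = T
p4 -> p3 = T -> T = T
p6 <-> (p4 -> p3) = F <-> T = F
(p6 <-> (p4 -> p3)) -> p2 = F -> T = T
~((p6 <-> (p4 -> p3)) -> p2) = ~T = F
(p4 <-> p3) <-> ~((p6 <-> (p4 -> p3)) -> p2) = T <-> F = F
((p2 ^ ((((p4 <-> p3) -> p6) | (~(p6 & p4) -> p3)) & (p6 ^ p1))) <-> p3) <-> ((p4 <-> p3) <-> ~((p6 <-> (p4 -> p3)) -> p2)) = F <-> F = T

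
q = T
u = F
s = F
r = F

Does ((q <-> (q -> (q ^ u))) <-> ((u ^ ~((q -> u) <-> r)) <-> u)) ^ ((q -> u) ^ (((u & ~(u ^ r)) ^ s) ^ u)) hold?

q ^ u = T ^ F = T
q -> (q ^ u) = T -> T = T
q <-> (q -> (q ^ u)) = T <-> T = T
q -> u = T -> F = F
(q -> u) <-> r = F <-> F = T
~((q -> u) <-> r) = ~T = F
u ^ ~((q -> u) <-> r) = F ^ F = F
(u ^ ~((q -> u) <-> r)) <-> u = F <-> F = T
(q <-> (q -> (q ^ u))) <-> ((u ^ ~((q -> u) <-> r)) <-> u) = T <-> T = T
q -> u = T -> F = F
u ^ r = F ^ F = F
~(u ^ r) = ~F = T
u & ~(u ^ r) = F & T = F
(u & ~(u ^ r)) ^ s = F ^ F = F
((u & ~(u ^ r)) ^ s) ^ u = F ^ F = F
(q -> u) ^ (((u & ~(u ^ r)) ^ s) ^ u) = F ^ F = F
((q <-> (q -> (q ^ u))) <-> ((u ^ ~((q -> u) <-> r)) <-> u)) ^ ((q -> u) ^ (((u & ~(u ^ r)) ^ s) ^ u)) = T ^ F = T

T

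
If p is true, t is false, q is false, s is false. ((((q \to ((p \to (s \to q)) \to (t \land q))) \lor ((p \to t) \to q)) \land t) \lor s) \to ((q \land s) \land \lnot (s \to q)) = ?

Substituting p=\text{True}, t=\text{False}, q=\text{False}, s=\text{False}:
s \to q = \text{False} \to \text{False} = \text{True}
p \to (s \to q) = \text{True} \to \text{True} = \text{True}
t \land q = \text{False} \land \text{False} = \text{False}
(p \to (s \to q)) \to (t \land q) = \text{True} \to \text{False} = \text{False}
q \to ((p \to (s \to q)) \to (t \land q)) = \text{False} \to \text{False} = \text{True}
p \to t = \text{True} \to \text{False} = \text{False}
(p \to t) \to q = \text{False} \to \text{False} = \text{True}
(q \to ((p \to (s \to q)) \to (t \land q))) \lor ((p \to t) \to q) = \text{True} \lor \text{True} = \text{True}
((q \to ((p \to (s \to q)) \to (t \land q))) \lor ((p \to t) \to q)) \land t = \text{True} \land \text{False} = \text{False}
(((q \to ((p \to (s \to q)) \to (t \land q))) \lor ((p \to t) \to q)) \land t) \lor s = \text{False} \lor \text{False} = \text{False}
q \land s = \text{False} \land \text{False} = \text{False}
s \to q = \text{False} \to \text{False} = \text{True}
\lnot (s \to q) = \lnot \text{True} = \text{False}
(q \land s) \land \lnot (s \to q) = \text{False} \land \text{False} = \text{False}
((((q \to ((p \to (s \to q)) \to (t \land q))) \lor ((p \to t) \to q)) \land t) \lor s) \to ((q \land s) \land \lnot (s \to q)) = \text{False} \to \text{False} = \text{True}

\text{True}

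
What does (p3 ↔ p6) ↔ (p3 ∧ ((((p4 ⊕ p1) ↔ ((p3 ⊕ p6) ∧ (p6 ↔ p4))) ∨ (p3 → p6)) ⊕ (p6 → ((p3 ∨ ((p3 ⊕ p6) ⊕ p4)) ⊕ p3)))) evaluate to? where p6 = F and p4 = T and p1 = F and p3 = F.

F

p3 ↔ p6 = F ↔ F = T
p4 ⊕ p1 = T ⊕ F = T
p3 ⊕ p6 = F ⊕ F = F
p6 ↔ p4 = F ↔ T = F
(p3 ⊕ p6) ∧ (p6 ↔ p4) = F ∧ F = F
(p4 ⊕ p1) ↔ ((p3 ⊕ p6) ∧ (p6 ↔ p4)) = T ↔ F = F
p3 → p6 = F → F = T
((p4 ⊕ p1) ↔ ((p3 ⊕ p6) ∧ (p6 ↔ p4))) ∨ (p3 → p6) = F ∨ T = T
p3 ⊕ p6 = F ⊕ F = F
(p3 ⊕ p6) ⊕ p4 = F ⊕ T = T
p3 ∨ ((p3 ⊕ p6) ⊕ p4) = F ∨ T = T
(p3 ∨ ((p3 ⊕ p6) ⊕ p4)) ⊕ p3 = T ⊕ F = T
p6 → ((p3 ∨ ((p3 ⊕ p6) ⊕ p4)) ⊕ p3) = F → T = T
(((p4 ⊕ p1) ↔ ((p3 ⊕ p6) ∧ (p6 ↔ p4))) ∨ (p3 → p6)) ⊕ (p6 → ((p3 ∨ ((p3 ⊕ p6) ⊕ p4)) ⊕ p3)) = T ⊕ T = F
p3 ∧ ((((p4 ⊕ p1) ↔ ((p3 ⊕ p6) ∧ (p6 ↔ p4))) ∨ (p3 → p6)) ⊕ (p6 → ((p3 ∨ ((p3 ⊕ p6) ⊕ p4)) ⊕ p3))) = F ∧ F = F
(p3 ↔ p6) ↔ (p3 ∧ ((((p4 ⊕ p1) ↔ ((p3 ⊕ p6) ∧ (p6 ↔ p4))) ∨ (p3 → p6)) ⊕ (p6 → ((p3 ∨ ((p3 ⊕ p6) ⊕ p4)) ⊕ p3)))) = T ↔ F = F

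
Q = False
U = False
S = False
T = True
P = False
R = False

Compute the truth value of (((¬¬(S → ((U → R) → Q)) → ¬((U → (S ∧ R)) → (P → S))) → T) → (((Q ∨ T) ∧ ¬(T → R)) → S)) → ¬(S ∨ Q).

U → R = False → False = True
(U → R) → Q = True → False = False
S → ((U → R) → Q) = False → False = True
¬(S → ((U → R) → Q)) = ¬True = False
¬¬(S → ((U → R) → Q)) = ¬False = True
S ∧ R = False ∧ False = False
U → (S ∧ R) = False → False = True
P → S = False → False = True
(U → (S ∧ R)) → (P → S) = True → True = True
¬((U → (S ∧ R)) → (P → S)) = ¬True = False
¬¬(S → ((U → R) → Q)) → ¬((U → (S ∧ R)) → (P → S)) = True → False = False
(¬¬(S → ((U → R) → Q)) → ¬((U → (S ∧ R)) → (P → S))) → T = False → True = True
Q ∨ T = False ∨ True = True
T → R = True → False = False
¬(T → R) = ¬False = True
(Q ∨ T) ∧ ¬(T → R) = True ∧ True = True
((Q ∨ T) ∧ ¬(T → R)) → S = True → False = False
((¬¬(S → ((U → R) → Q)) → ¬((U → (S ∧ R)) → (P → S))) → T) → (((Q ∨ T) ∧ ¬(T → R)) → S) = True → False = False
S ∨ Q = False ∨ False = False
¬(S ∨ Q) = ¬False = True
(((¬¬(S → ((U → R) → Q)) → ¬((U → (S ∧ R)) → (P → S))) → T) → (((Q ∨ T) ∧ ¬(T → R)) → S)) → ¬(S ∨ Q) = False → True = True

True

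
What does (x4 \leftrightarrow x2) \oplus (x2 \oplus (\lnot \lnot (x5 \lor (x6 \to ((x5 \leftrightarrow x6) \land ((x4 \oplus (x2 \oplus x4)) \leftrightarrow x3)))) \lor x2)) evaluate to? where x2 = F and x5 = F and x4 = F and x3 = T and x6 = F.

F

Substituting x2=F, x5=F, x4=F, x3=T, x6=F:
x4 \leftrightarrow x2 = F \leftrightarrow F = T
x5 \leftrightarrow x6 = F \leftrightarrow F = T
x2 \oplus x4 = F \oplus F = F
x4 \oplus (x2 \oplus x4) = F \oplus F = F
(x4 \oplus (x2 \oplus x4)) \leftrightarrow x3 = F \leftrightarrow T = F
(x5 \leftrightarrow x6) \land ((x4 \oplus (x2 \oplus x4)) \leftrightarrow x3) = T \land F = F
x6 \to ((x5 \leftrightarrow x6) \land ((x4 \oplus (x2 \oplus x4)) \leftrightarrow x3)) = F \to F = T
x5 \lor (x6 \to ((x5 \leftrightarrow x6) \land ((x4 \oplus (x2 \oplus x4)) \leftrightarrow x3))) = F \lor T = T
\lnot (x5 \lor (x6 \to ((x5 \leftrightarrow x6) \land ((x4 \oplus (x2 \oplus x4)) \leftrightarrow x3)))) = \lnot T = F
\lnot \lnot (x5 \lor (x6 \to ((x5 \leftrightarrow x6) \land ((x4 \oplus (x2 \oplus x4)) \leftrightarrow x3)))) = \lnot F = T
\lnot \lnot (x5 \lor (x6 \to ((x5 \leftrightarrow x6) \land ((x4 \oplus (x2 \oplus x4)) \leftrightarrow x3)))) \lor x2 = T \lor F = T
x2 \oplus (\lnot \lnot (x5 \lor (x6 \to ((x5 \leftrightarrow x6) \land ((x4 \oplus (x2 \oplus x4)) \leftrightarrow x3)))) \lor x2) = F \oplus T = T
(x4 \leftrightarrow x2) \oplus (x2 \oplus (\lnot \lnot (x5 \lor (x6 \to ((x5 \leftrightarrow x6) \land ((x4 \oplus (x2 \oplus x4)) \leftrightarrow x3)))) \lor x2)) = T \oplus T = F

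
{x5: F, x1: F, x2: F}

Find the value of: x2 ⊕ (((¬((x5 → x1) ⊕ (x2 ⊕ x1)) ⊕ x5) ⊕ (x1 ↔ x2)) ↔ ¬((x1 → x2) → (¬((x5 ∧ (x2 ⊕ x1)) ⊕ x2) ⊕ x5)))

F

x5 → x1 = F → F = T
x2 ⊕ x1 = F ⊕ F = F
(x5 → x1) ⊕ (x2 ⊕ x1) = T ⊕ F = T
¬((x5 → x1) ⊕ (x2 ⊕ x1)) = ¬T = F
¬((x5 → x1) ⊕ (x2 ⊕ x1)) ⊕ x5 = F ⊕ F = F
x1 ↔ x2 = F ↔ F = T
(¬((x5 → x1) ⊕ (x2 ⊕ x1)) ⊕ x5) ⊕ (x1 ↔ x2) = F ⊕ T = T
x1 → x2 = F → F = T
x2 ⊕ x1 = F ⊕ F = F
x5 ∧ (x2 ⊕ x1) = F ∧ F = F
(x5 ∧ (x2 ⊕ x1)) ⊕ x2 = F ⊕ F = F
¬((x5 ∧ (x2 ⊕ x1)) ⊕ x2) = ¬F = T
¬((x5 ∧ (x2 ⊕ x1)) ⊕ x2) ⊕ x5 = T ⊕ F = T
(x1 → x2) → (¬((x5 ∧ (x2 ⊕ x1)) ⊕ x2) ⊕ x5) = T → T = T
¬((x1 → x2) → (¬((x5 ∧ (x2 ⊕ x1)) ⊕ x2) ⊕ x5)) = ¬T = F
((¬((x5 → x1) ⊕ (x2 ⊕ x1)) ⊕ x5) ⊕ (x1 ↔ x2)) ↔ ¬((x1 → x2) → (¬((x5 ∧ (x2 ⊕ x1)) ⊕ x2) ⊕ x5)) = T ↔ F = F
x2 ⊕ (((¬((x5 → x1) ⊕ (x2 ⊕ x1)) ⊕ x5) ⊕ (x1 ↔ x2)) ↔ ¬((x1 → x2) → (¬((x5 ∧ (x2 ⊕ x1)) ⊕ x2) ⊕ x5))) = F ⊕ F = F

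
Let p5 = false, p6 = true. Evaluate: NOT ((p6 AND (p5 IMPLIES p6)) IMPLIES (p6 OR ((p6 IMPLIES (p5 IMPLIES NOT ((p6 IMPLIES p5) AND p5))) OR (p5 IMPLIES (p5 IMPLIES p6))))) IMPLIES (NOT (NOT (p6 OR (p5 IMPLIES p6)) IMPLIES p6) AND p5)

true

p5 IMPLIES p6 = false IMPLIES true = true
p6 AND (p5 IMPLIES p6) = true AND true = true
p6 IMPLIES p5 = true IMPLIES false = false
(p6 IMPLIES p5) AND p5 = false AND false = false
NOT ((p6 IMPLIES p5) AND p5) = NOT false = true
p5 IMPLIES NOT ((p6 IMPLIES p5) AND p5) = false IMPLIES true = true
p6 IMPLIES (p5 IMPLIES NOT ((p6 IMPLIES p5) AND p5)) = true IMPLIES true = true
p5 IMPLIES p6 = false IMPLIES true = true
p5 IMPLIES (p5 IMPLIES p6) = false IMPLIES true = true
(p6 IMPLIES (p5 IMPLIES NOT ((p6 IMPLIES p5) AND p5))) OR (p5 IMPLIES (p5 IMPLIES p6)) = true OR true = true
p6 OR ((p6 IMPLIES (p5 IMPLIES NOT ((p6 IMPLIES p5) AND p5))) OR (p5 IMPLIES (p5 IMPLIES p6))) = true OR true = true
(p6 AND (p5 IMPLIES p6)) IMPLIES (p6 OR ((p6 IMPLIES (p5 IMPLIES NOT ((p6 IMPLIES p5) AND p5))) OR (p5 IMPLIES (p5 IMPLIES p6)))) = true IMPLIES true = true
NOT ((p6 AND (p5 IMPLIES p6)) IMPLIES (p6 OR ((p6 IMPLIES (p5 IMPLIES NOT ((p6 IMPLIES p5) AND p5))) OR (p5 IMPLIES (p5 IMPLIES p6))))) = NOT true = false
p5 IMPLIES p6 = false IMPLIES true = true
p6 OR (p5 IMPLIES p6) = true OR true = true
NOT (p6 OR (p5 IMPLIES p6)) = NOT true = false
NOT (p6 OR (p5 IMPLIES p6)) IMPLIES p6 = false IMPLIES true = true
NOT (NOT (p6 OR (p5 IMPLIES p6)) IMPLIES p6) = NOT true = false
NOT (NOT (p6 OR (p5 IMPLIES p6)) IMPLIES p6) AND p5 = false AND false = false
NOT ((p6 AND (p5 IMPLIES p6)) IMPLIES (p6 OR ((p6 IMPLIES (p5 IMPLIES NOT ((p6 IMPLIES p5) AND p5))) OR (p5 IMPLIES (p5 IMPLIES p6))))) IMPLIES (NOT (NOT (p6 OR (p5 IMPLIES p6)) IMPLIES p6) AND p5) = false IMPLIES false = true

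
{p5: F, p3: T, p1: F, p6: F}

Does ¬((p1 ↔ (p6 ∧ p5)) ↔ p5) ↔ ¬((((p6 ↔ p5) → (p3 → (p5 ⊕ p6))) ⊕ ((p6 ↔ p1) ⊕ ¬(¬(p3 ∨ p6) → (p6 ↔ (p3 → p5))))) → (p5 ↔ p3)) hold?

T

p6 ∧ p5 = F ∧ F = F
p1 ↔ (p6 ∧ p5) = F ↔ F = T
(p1 ↔ (p6 ∧ p5)) ↔ p5 = T ↔ F = F
¬((p1 ↔ (p6 ∧ p5)) ↔ p5) = ¬F = T
p6 ↔ p5 = F ↔ F = T
p5 ⊕ p6 = F ⊕ F = F
p3 → (p5 ⊕ p6) = T → F = F
(p6 ↔ p5) → (p3 → (p5 ⊕ p6)) = T → F = F
p6 ↔ p1 = F ↔ F = T
p3 ∨ p6 = T ∨ F = T
¬(p3 ∨ p6) = ¬T = F
p3 → p5 = T → F = F
p6 ↔ (p3 → p5) = F ↔ F = T
¬(p3 ∨ p6) → (p6 ↔ (p3 → p5)) = F → T = T
¬(¬(p3 ∨ p6) → (p6 ↔ (p3 → p5))) = ¬T = F
(p6 ↔ p1) ⊕ ¬(¬(p3 ∨ p6) → (p6 ↔ (p3 → p5))) = T ⊕ F = T
((p6 ↔ p5) → (p3 → (p5 ⊕ p6))) ⊕ ((p6 ↔ p1) ⊕ ¬(¬(p3 ∨ p6) → (p6 ↔ (p3 → p5)))) = F ⊕ T = T
p5 ↔ p3 = F ↔ T = F
(((p6 ↔ p5) → (p3 → (p5 ⊕ p6))) ⊕ ((p6 ↔ p1) ⊕ ¬(¬(p3 ∨ p6) → (p6 ↔ (p3 → p5))))) → (p5 ↔ p3) = T → F = F
¬((((p6 ↔ p5) → (p3 → (p5 ⊕ p6))) ⊕ ((p6 ↔ p1) ⊕ ¬(¬(p3 ∨ p6) → (p6 ↔ (p3 → p5))))) → (p5 ↔ p3)) = ¬F = T
¬((p1 ↔ (p6 ∧ p5)) ↔ p5) ↔ ¬((((p6 ↔ p5) → (p3 → (p5 ⊕ p6))) ⊕ ((p6 ↔ p1) ⊕ ¬(¬(p3 ∨ p6) → (p6 ↔ (p3 → p5))))) → (p5 ↔ p3)) = T ↔ T = T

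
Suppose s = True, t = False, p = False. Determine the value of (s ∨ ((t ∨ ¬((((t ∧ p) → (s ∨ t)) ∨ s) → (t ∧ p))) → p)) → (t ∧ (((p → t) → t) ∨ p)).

False

Substituting s=True, t=False, p=False:
t ∧ p = False ∧ False = False
s ∨ t = True ∨ False = True
(t ∧ p) → (s ∨ t) = False → True = True
((t ∧ p) → (s ∨ t)) ∨ s = True ∨ True = True
t ∧ p = False ∧ False = False
(((t ∧ p) → (s ∨ t)) ∨ s) → (t ∧ p) = True → False = False
¬((((t ∧ p) → (s ∨ t)) ∨ s) → (t ∧ p)) = ¬False = True
t ∨ ¬((((t ∧ p) → (s ∨ t)) ∨ s) → (t ∧ p)) = False ∨ True = True
(t ∨ ¬((((t ∧ p) → (s ∨ t)) ∨ s) → (t ∧ p))) → p = True → False = False
s ∨ ((t ∨ ¬((((t ∧ p) → (s ∨ t)) ∨ s) → (t ∧ p))) → p) = True ∨ False = True
p → t = False → False = True
(p → t) → t = True → False = False
((p → t) → t) ∨ p = False ∨ False = False
t ∧ (((p → t) → t) ∨ p) = False ∧ False = False
(s ∨ ((t ∨ ¬((((t ∧ p) → (s ∨ t)) ∨ s) → (t ∧ p))) → p)) → (t ∧ (((p → t) → t) ∨ p)) = True → False = False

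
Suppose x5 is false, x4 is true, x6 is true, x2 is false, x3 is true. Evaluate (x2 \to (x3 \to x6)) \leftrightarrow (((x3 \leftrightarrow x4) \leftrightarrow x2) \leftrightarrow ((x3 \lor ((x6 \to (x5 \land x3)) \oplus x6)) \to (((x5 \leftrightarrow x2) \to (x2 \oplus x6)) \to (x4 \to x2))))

T

x3 \to x6 = T \to T = T
x2 \to (x3 \to x6) = F \to T = T
x3 \leftrightarrow x4 = T \leftrightarrow T = T
(x3 \leftrightarrow x4) \leftrightarrow x2 = T \leftrightarrow F = F
x5 \land x3 = F \land T = F
x6 \to (x5 \land x3) = T \to F = F
(x6 \to (x5 \land x3)) \oplus x6 = F \oplus T = T
x3 \lor ((x6 \to (x5 \land x3)) \oplus x6) = T \lor T = T
x5 \leftrightarrow x2 = F \leftrightarrow F = T
x2 \oplus x6 = F \oplus T = T
(x5 \leftrightarrow x2) \to (x2 \oplus x6) = T \to T = T
x4 \to x2 = T \to F = F
((x5 \leftrightarrow x2) \to (x2 \oplus x6)) \to (x4 \to x2) = T \to F = F
(x3 \lor ((x6 \to (x5 \land x3)) \oplus x6)) \to (((x5 \leftrightarrow x2) \to (x2 \oplus x6)) \to (x4 \to x2)) = T \to F = F
((x3 \leftrightarrow x4) \leftrightarrow x2) \leftrightarrow ((x3 \lor ((x6 \to (x5 \land x3)) \oplus x6)) \to (((x5 \leftrightarrow x2) \to (x2 \oplus x6)) \to (x4 \to x2))) = F \leftrightarrow F = T
(x2 \to (x3 \to x6)) \leftrightarrow (((x3 \leftrightarrow x4) \leftrightarrow x2) \leftrightarrow ((x3 \lor ((x6 \to (x5 \land x3)) \oplus x6)) \to (((x5 \leftrightarrow x2) \to (x2 \oplus x6)) \to (x4 \to x2)))) = T \leftrightarrow T = T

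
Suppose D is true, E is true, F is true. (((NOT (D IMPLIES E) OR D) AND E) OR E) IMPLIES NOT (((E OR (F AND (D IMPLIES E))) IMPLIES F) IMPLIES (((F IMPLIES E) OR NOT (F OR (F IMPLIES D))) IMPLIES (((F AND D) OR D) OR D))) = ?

false

D IMPLIES E = true IMPLIES true = true
NOT (D IMPLIES E) = NOT true = false
NOT (D IMPLIES E) OR D = false OR true = true
(NOT (D IMPLIES E) OR D) AND E = true AND true = true
((NOT (D IMPLIES E) OR D) AND E) OR E = true OR true = true
D IMPLIES E = true IMPLIES true = true
F AND (D IMPLIES E) = true AND true = true
E OR (F AND (D IMPLIES E)) = true OR true = true
(E OR (F AND (D IMPLIES E))) IMPLIES F = true IMPLIES true = true
F IMPLIES E = true IMPLIES true = true
F IMPLIES D = true IMPLIES true = true
F OR (F IMPLIES D) = true OR true = true
NOT (F OR (F IMPLIES D)) = NOT true = false
(F IMPLIES E) OR NOT (F OR (F IMPLIES D)) = true OR false = true
F AND D = true AND true = true
(F AND D) OR D = true OR true = true
((F AND D) OR D) OR D = true OR true = true
((F IMPLIES E) OR NOT (F OR (F IMPLIES D))) IMPLIES (((F AND D) OR D) OR D) = true IMPLIES true = true
((E OR (F AND (D IMPLIES E))) IMPLIES F) IMPLIES (((F IMPLIES E) OR NOT (F OR (F IMPLIES D))) IMPLIES (((F AND D) OR D) OR D)) = true IMPLIES true = true
NOT (((E OR (F AND (D IMPLIES E))) IMPLIES F) IMPLIES (((F IMPLIES E) OR NOT (F OR (F IMPLIES D))) IMPLIES (((F AND D) OR D) OR D))) = NOT true = false
(((NOT (D IMPLIES E) OR D) AND E) OR E) IMPLIES NOT (((E OR (F AND (D IMPLIES E))) IMPLIES F) IMPLIES (((F IMPLIES E) OR NOT (F OR (F IMPLIES D))) IMPLIES (((F AND D) OR D) OR D))) = true IMPLIES false = false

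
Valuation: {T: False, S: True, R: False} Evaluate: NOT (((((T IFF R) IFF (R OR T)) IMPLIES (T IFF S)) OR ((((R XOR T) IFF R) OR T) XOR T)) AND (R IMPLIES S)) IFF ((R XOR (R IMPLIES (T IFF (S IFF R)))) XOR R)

T IFF R = False IFF False = True
R OR T = False OR False = False
(T IFF R) IFF (R OR T) = True IFF False = False
T IFF S = False IFF True = False
((T IFF R) IFF (R OR T)) IMPLIES (T IFF S) = False IMPLIES False = True
R XOR T = False XOR False = False
(R XOR T) IFF R = False IFF False = True
((R XOR T) IFF R) OR T = True OR False = True
(((R XOR T) IFF R) OR T) XOR T = True XOR False = True
(((T IFF R) IFF (R OR T)) IMPLIES (T IFF S)) OR ((((R XOR T) IFF R) OR T) XOR T) = True OR True = True
R IMPLIES S = False IMPLIES True = True
((((T IFF R) IFF (R OR T)) IMPLIES (T IFF S)) OR ((((R XOR T) IFF R) OR T) XOR T)) AND (R IMPLIES S) = True AND True = True
NOT (((((T IFF R) IFF (R OR T)) IMPLIES (T IFF S)) OR ((((R XOR T) IFF R) OR T) XOR T)) AND (R IMPLIES S)) = NOT True = False
S IFF R = True IFF False = False
T IFF (S IFF R) = False IFF False = True
R IMPLIES (T IFF (S IFF R)) = False IMPLIES True = True
R XOR (R IMPLIES (T IFF (S IFF R))) = False XOR True = True
(R XOR (R IMPLIES (T IFF (S IFF R)))) XOR R = True XOR False = True
NOT (((((T IFF R) IFF (R OR T)) IMPLIES (T IFF S)) OR ((((R XOR T) IFF R) OR T) XOR T)) AND (R IMPLIES S)) IFF ((R XOR (R IMPLIES (T IFF (S IFF R)))) XOR R) = False IFF True = False

False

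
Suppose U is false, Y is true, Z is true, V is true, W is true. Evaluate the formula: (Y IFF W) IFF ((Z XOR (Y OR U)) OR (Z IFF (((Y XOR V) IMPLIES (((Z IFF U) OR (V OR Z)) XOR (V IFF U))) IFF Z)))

Y IFF W = True IFF True = True
Y OR U = True OR False = True
Z XOR (Y OR U) = True XOR True = False
Y XOR V = True XOR True = False
Z IFF U = True IFF False = False
V OR Z = True OR True = True
(Z IFF U) OR (V OR Z) = False OR True = True
V IFF U = True IFF False = False
((Z IFF U) OR (V OR Z)) XOR (V IFF U) = True XOR False = True
(Y XOR V) IMPLIES (((Z IFF U) OR (V OR Z)) XOR (V IFF U)) = False IMPLIES True = True
((Y XOR V) IMPLIES (((Z IFF U) OR (V OR Z)) XOR (V IFF U))) IFF Z = True IFF True = True
Z IFF (((Y XOR V) IMPLIES (((Z IFF U) OR (V OR Z)) XOR (V IFF U))) IFF Z) = True IFF True = True
(Z XOR (Y OR U)) OR (Z IFF (((Y XOR V) IMPLIES (((Z IFF U) OR (V OR Z)) XOR (V IFF U))) IFF Z)) = False OR True = True
(Y IFF W) IFF ((Z XOR (Y OR U)) OR (Z IFF (((Y XOR V) IMPLIES (((Z IFF U) OR (V OR Z)) XOR (V IFF U))) IFF Z))) = True IFF True = True

True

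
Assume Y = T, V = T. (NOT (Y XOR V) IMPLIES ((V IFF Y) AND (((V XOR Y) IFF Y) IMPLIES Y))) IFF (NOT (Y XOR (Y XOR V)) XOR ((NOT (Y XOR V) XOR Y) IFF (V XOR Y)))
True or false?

Y XOR V = T XOR T = F
NOT (Y XOR V) = NOT F = T
V IFF Y = T IFF T = T
V XOR Y = T XOR T = F
(V XOR Y) IFF Y = F IFF T = F
((V XOR Y) IFF Y) IMPLIES Y = F IMPLIES T = T
(V IFF Y) AND (((V XOR Y) IFF Y) IMPLIES Y) = T AND T = T
NOT (Y XOR V) IMPLIES ((V IFF Y) AND (((V XOR Y) IFF Y) IMPLIES Y)) = T IMPLIES T = T
Y XOR V = T XOR T = F
Y XOR (Y XOR V) = T XOR F = T
NOT (Y XOR (Y XOR V)) = NOT T = F
Y XOR V = T XOR T = F
NOT (Y XOR V) = NOT F = T
NOT (Y XOR V) XOR Y = T XOR T = F
V XOR Y = T XOR T = F
(NOT (Y XOR V) XOR Y) IFF (V XOR Y) = F IFF F = T
NOT (Y XOR (Y XOR V)) XOR ((NOT (Y XOR V) XOR Y) IFF (V XOR Y)) = F XOR T = T
(NOT (Y XOR V) IMPLIES ((V IFF Y) AND (((V XOR Y) IFF Y) IMPLIES Y))) IFF (NOT (Y XOR (Y XOR V)) XOR ((NOT (Y XOR V) XOR Y) IFF (V XOR Y))) = T IFF T = T

T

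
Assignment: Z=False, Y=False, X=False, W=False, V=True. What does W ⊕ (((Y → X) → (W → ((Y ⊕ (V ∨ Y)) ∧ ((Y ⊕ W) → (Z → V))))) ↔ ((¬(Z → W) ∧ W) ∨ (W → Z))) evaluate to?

True

Substituting Z=False, Y=False, X=False, W=False, V=True:
Y → X = False → False = True
V ∨ Y = True ∨ False = True
Y ⊕ (V ∨ Y) = False ⊕ True = True
Y ⊕ W = False ⊕ False = False
Z → V = False → True = True
(Y ⊕ W) → (Z → V) = False → True = True
(Y ⊕ (V ∨ Y)) ∧ ((Y ⊕ W) → (Z → V)) = True ∧ True = True
W → ((Y ⊕ (V ∨ Y)) ∧ ((Y ⊕ W) → (Z → V))) = False → True = True
(Y → X) → (W → ((Y ⊕ (V ∨ Y)) ∧ ((Y ⊕ W) → (Z → V)))) = True → True = True
Z → W = False → False = True
¬(Z → W) = ¬True = False
¬(Z → W) ∧ W = False ∧ False = False
W → Z = False → False = True
(¬(Z → W) ∧ W) ∨ (W → Z) = False ∨ True = True
((Y → X) → (W → ((Y ⊕ (V ∨ Y)) ∧ ((Y ⊕ W) → (Z → V))))) ↔ ((¬(Z → W) ∧ W) ∨ (W → Z)) = True ↔ True = True
W ⊕ (((Y → X) → (W → ((Y ⊕ (V ∨ Y)) ∧ ((Y ⊕ W) → (Z → V))))) ↔ ((¬(Z → W) ∧ W) ∨ (W → Z))) = False ⊕ True = True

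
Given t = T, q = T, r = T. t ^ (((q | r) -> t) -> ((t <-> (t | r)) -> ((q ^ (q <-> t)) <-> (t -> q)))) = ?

T

q | r = T | T = T
(q | r) -> t = T -> T = T
t | r = T | T = T
t <-> (t | r) = T <-> T = T
q <-> t = T <-> T = T
q ^ (q <-> t) = T ^ T = F
t -> q = T -> T = T
(q ^ (q <-> t)) <-> (t -> q) = F <-> T = F
(t <-> (t | r)) -> ((q ^ (q <-> t)) <-> (t -> q)) = T -> F = F
((q | r) -> t) -> ((t <-> (t | r)) -> ((q ^ (q <-> t)) <-> (t -> q))) = T -> F = F
t ^ (((q | r) -> t) -> ((t <-> (t | r)) -> ((q ^ (q <-> t)) <-> (t -> q)))) = T ^ F = T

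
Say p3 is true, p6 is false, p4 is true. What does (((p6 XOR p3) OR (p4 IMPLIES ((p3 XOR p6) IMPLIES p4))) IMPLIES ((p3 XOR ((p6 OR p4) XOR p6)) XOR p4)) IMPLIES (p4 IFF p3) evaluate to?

true

p6 XOR p3 = false XOR true = true
p3 XOR p6 = true XOR false = true
(p3 XOR p6) IMPLIES p4 = true IMPLIES true = true
p4 IMPLIES ((p3 XOR p6) IMPLIES p4) = true IMPLIES true = true
(p6 XOR p3) OR (p4 IMPLIES ((p3 XOR p6) IMPLIES p4)) = true OR true = true
p6 OR p4 = false OR true = true
(p6 OR p4) XOR p6 = true XOR false = true
p3 XOR ((p6 OR p4) XOR p6) = true XOR true = false
(p3 XOR ((p6 OR p4) XOR p6)) XOR p4 = false XOR true = true
((p6 XOR p3) OR (p4 IMPLIES ((p3 XOR p6) IMPLIES p4))) IMPLIES ((p3 XOR ((p6 OR p4) XOR p6)) XOR p4) = true IMPLIES true = true
p4 IFF p3 = true IFF true = true
(((p6 XOR p3) OR (p4 IMPLIES ((p3 XOR p6) IMPLIES p4))) IMPLIES ((p3 XOR ((p6 OR p4) XOR p6)) XOR p4)) IMPLIES (p4 IFF p3) = true IMPLIES true = true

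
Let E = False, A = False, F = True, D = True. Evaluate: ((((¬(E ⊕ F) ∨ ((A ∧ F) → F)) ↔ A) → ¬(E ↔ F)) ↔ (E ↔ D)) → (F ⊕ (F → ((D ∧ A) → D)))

E ⊕ F = False ⊕ True = True
¬(E ⊕ F) = ¬True = False
A ∧ F = False ∧ True = False
(A ∧ F) → F = False → True = True
¬(E ⊕ F) ∨ ((A ∧ F) → F) = False ∨ True = True
(¬(E ⊕ F) ∨ ((A ∧ F) → F)) ↔ A = True ↔ False = False
E ↔ F = False ↔ True = False
¬(E ↔ F) = ¬False = True
((¬(E ⊕ F) ∨ ((A ∧ F) → F)) ↔ A) → ¬(E ↔ F) = False → True = True
E ↔ D = False ↔ True = False
(((¬(E ⊕ F) ∨ ((A ∧ F) → F)) ↔ A) → ¬(E ↔ F)) ↔ (E ↔ D) = True ↔ False = False
D ∧ A = True ∧ False = False
(D ∧ A) → D = False → True = True
F → ((D ∧ A) → D) = True → True = True
F ⊕ (F → ((D ∧ A) → D)) = True ⊕ True = False
((((¬(E ⊕ F) ∨ ((A ∧ F) → F)) ↔ A) → ¬(E ↔ F)) ↔ (E ↔ D)) → (F ⊕ (F → ((D ∧ A) → D))) = False → False = True

True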